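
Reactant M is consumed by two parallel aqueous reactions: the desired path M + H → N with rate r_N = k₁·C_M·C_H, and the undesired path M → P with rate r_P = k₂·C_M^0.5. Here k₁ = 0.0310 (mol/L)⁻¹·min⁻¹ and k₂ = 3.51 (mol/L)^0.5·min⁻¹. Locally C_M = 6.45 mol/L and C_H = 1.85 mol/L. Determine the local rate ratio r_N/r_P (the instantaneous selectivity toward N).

0.0415

S_{N/P} = r_N/r_P = (k₁·C_M·C_H)/(k₂·C_M^0.5) = (k₁/k₂)·C_M^0.5·C_H.
= (0.0310×6.450×1.850) / (3.51×6.450^0.5) = 0.3699/8.914 = 0.0415.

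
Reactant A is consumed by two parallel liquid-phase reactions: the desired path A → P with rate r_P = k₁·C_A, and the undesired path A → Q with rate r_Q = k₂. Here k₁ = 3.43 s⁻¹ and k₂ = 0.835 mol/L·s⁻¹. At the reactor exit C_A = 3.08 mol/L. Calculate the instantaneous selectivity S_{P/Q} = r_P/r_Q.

S_{P/Q} = r_P/r_Q = (k₁·C_A)/(k₂) = (k₁/k₂)·C_A.
= (3.43×3.080) / (0.835) = 10.56/0.8350 = 12.7.
Since the desired path is higher order in A, keeping C_A high (PFR or concentrated feed) favours P.

12.7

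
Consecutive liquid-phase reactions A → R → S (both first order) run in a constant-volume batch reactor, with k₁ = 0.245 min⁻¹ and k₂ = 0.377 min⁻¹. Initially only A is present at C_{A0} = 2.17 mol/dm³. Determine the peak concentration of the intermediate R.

Evaluating C_R at t_opt = ln(k₂/k₁)/(k₂−k₁) gives C_{R,max}/C_{A0} = (k₁/k₂)^[k₂/(k₂−k₁)].
= (0.245/0.377)^(0.377/(0.377−0.245)) = (0.6499)^(2.856) = 0.2920.
C_{R,max} = 0.2920×2.17 = 0.634 mol/dm³.

0.634 mol/dm³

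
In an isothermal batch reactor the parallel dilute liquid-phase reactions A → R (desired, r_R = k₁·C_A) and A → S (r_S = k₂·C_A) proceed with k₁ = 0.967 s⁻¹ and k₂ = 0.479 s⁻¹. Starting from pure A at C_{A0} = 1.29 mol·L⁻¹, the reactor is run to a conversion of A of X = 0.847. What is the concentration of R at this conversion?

0.731 mol·L⁻¹

C_A = C_{A0}(1−X) = 0.1974 mol·L⁻¹.
Both paths are first order in A, so the instantaneous fraction to R is constant: dC_R/d(−C_A) = k₁/(k₁+k₂) = 0.6687.
C_R = 0.6687·(C_{A0}−C_A) = 0.6687×1.093 = 0.731 mol·L⁻¹.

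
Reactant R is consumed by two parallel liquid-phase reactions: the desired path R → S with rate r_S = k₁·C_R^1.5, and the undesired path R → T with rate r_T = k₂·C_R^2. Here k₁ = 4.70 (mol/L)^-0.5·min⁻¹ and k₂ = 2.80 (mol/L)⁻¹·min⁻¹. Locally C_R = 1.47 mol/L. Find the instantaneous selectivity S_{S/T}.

1.38

S_{S/T} = r_S/r_T = (k₁·C_R^1.5)/(k₂·C_R^2) = (k₁/k₂)·C_R^-0.5.
= (4.70×1.470^1.5) / (2.80×1.470^2) = 8.377/6.051 = 1.38.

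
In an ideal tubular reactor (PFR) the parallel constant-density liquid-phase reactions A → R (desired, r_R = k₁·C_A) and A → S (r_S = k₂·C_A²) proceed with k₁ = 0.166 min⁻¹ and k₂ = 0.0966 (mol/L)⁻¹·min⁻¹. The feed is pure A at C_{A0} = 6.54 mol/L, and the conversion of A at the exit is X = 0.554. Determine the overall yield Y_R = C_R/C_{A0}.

C_A = C_{A0}(1−X) = 2.917 mol/L.
Along a PFR/batch, dC_R/dC_A = −r_R/(r_R+r_S) = −k₁/(k₁+k₂·C_A).
Integrating from C_{A0} to C_A: C_R = (0.166/0.0966)·ln[(0.166+0.0966·6.54)/(0.166+0.0966·2.92)] = 1.718·ln(0.7978/0.4478) = 0.9925 mol/L.
Y_R = C_R/C_{A0} = 0.9925/6.54 = 0.152.

0.152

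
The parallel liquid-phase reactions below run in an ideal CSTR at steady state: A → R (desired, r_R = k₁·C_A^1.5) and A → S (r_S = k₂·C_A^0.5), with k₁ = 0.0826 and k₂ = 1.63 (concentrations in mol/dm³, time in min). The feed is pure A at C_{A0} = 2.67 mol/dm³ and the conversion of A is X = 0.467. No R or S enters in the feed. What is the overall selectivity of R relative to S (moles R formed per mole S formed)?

0.0721

Exit C_A = C_{A0}(1−X) = 2.67×0.533 = 1.423 mol/dm³.
In a CSTR the entire volume is at exit conditions, so r_R = 0.0826×1.423^1.5 = 0.1402 and r_S = 1.63×1.423^0.5 = 1.944.
Overall selectivity = C_R/C_S = r_Rτ/(r_Sτ) = r_R/r_S = 0.0721.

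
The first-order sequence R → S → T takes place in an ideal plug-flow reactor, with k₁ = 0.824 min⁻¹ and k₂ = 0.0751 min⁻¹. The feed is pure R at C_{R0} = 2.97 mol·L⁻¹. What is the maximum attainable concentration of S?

Evaluating C_S at τ_opt = ln(k₂/k₁)/(k₂−k₁) gives C_{S,max}/C_{R0} = (k₁/k₂)^[k₂/(k₂−k₁)].
= (0.824/0.0751)^(0.0751/(0.0751−0.824)) = (10.97)^(-0.1003) = 0.7865.
C_{S,max} = 0.7865×2.97 = 2.34 mol·L⁻¹.

2.34 mol·L⁻¹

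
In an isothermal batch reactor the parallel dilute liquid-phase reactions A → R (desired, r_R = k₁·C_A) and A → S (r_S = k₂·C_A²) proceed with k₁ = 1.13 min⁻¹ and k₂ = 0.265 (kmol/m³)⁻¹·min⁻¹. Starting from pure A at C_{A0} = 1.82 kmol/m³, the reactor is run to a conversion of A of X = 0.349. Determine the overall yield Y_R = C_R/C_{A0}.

0.258

C_A = C_{A0}(1−X) = 1.185 kmol/m³.
Along a PFR/batch, dC_R/dC_A = −r_R/(r_R+r_S) = −k₁/(k₁+k₂·C_A).
Integrating from C_{A0} to C_A: C_R = (1.13/0.265)·ln[(1.13+0.265·1.82)/(1.13+0.265·1.18)] = 4.264·ln(1.612/1.444) = 0.4702 kmol/m³.
Y_R = C_R/C_{A0} = 0.4702/1.82 = 0.258.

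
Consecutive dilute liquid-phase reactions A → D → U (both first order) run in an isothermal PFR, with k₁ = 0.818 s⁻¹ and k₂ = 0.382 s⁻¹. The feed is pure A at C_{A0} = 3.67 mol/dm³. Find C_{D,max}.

Evaluating C_D at τ_opt = ln(k₂/k₁)/(k₂−k₁) gives C_{D,max}/C_{A0} = (k₁/k₂)^[k₂/(k₂−k₁)].
= (0.818/0.382)^(0.382/(0.382−0.818)) = (2.141)^(-0.8761) = 0.5132.
C_{D,max} = 0.5132×3.67 = 1.88 mol/dm³.

1.88 mol/dm³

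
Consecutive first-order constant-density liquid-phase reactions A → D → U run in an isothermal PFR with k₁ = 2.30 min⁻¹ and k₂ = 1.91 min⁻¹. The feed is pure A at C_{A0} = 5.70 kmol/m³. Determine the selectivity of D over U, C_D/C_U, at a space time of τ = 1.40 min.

Solving the coupled first-order balances gives C_D(τ) = [k₁/(k₂−k₁)]·C_{A0}·(e^(−k₁τ) − e^(−k₂τ)).
e^(−k₁τ) = e^(−2.30×1.40) = e^(−3.220) = 0.03996; e^(−k₂τ) = e^(−2.674) = 0.06898.
C_D = 2.30×5.70/(1.91−2.30) × (0.03996−0.06898) = (-33.62)×(-0.02902) = 0.9755 kmol/m³.
C_A = C_{A0}e^(−k₁τ) = 0.2277 kmol/m³, so C_U = C_{A0}−C_A−C_D = 4.497 kmol/m³; C_D/C_U = 0.217.

0.217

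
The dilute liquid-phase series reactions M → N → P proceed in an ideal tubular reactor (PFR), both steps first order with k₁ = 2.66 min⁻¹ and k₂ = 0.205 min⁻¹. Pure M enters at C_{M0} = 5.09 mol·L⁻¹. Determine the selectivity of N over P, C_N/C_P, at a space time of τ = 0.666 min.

Solving the coupled first-order balances gives C_N(τ) = [k₁/(k₂−k₁)]·C_{M0}·(e^(−k₁τ) − e^(−k₂τ)).
e^(−k₁τ) = e^(−2.66×0.666) = e^(−1.772) = 0.1701; e^(−k₂τ) = e^(−0.1365) = 0.8724.
C_N = 2.66×5.09/(0.205−2.66) × (0.1701−0.8724) = (-5.515)×(-0.7023) = 3.873 mol·L⁻¹.
C_M = C_{M0}e^(−k₁τ) = 0.8656 mol·L⁻¹, so C_P = C_{M0}−C_M−C_N = 0.3511 mol·L⁻¹; C_N/C_P = 11.0.

11.0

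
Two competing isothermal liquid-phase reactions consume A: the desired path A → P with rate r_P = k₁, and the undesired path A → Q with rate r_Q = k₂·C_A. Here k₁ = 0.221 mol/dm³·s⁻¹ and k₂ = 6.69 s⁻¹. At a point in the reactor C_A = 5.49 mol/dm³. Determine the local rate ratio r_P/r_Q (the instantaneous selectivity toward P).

S_{P/Q} = r_P/r_Q = (k₁)/(k₂·C_A) = (k₁/k₂)·C_A⁻¹.
= (0.221) / (6.69×5.490) = 0.2210/36.73 = 0.00602.
The undesired path is higher order in A, so low C_A (CSTR or dilute feed) favours P.

0.00602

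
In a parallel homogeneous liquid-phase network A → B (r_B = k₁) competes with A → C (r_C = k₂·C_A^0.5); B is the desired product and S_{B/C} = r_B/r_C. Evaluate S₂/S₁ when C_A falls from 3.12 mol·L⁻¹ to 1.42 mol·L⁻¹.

1.48

S_{B/C} = (k₁/k₂)·C_A^-0.5, so S₂/S₁ = (C_{A,2}/C_{A,1})^-0.5.
= (1.42/3.12)^(-0.5) = (0.4551)^(-0.5) = 1.48.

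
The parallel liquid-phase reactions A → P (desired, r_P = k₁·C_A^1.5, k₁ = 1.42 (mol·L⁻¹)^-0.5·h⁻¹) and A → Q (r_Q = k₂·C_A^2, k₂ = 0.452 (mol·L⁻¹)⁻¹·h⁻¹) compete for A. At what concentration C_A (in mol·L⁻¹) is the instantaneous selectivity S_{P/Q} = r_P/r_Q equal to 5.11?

S_{P/Q} = (k₁/k₂)·C_A^-0.5 ⇒ C_A = (S·k₂/k₁)^(-2).
= (5.11×0.452/1.42)^(-2) = (1.627)^(-2) = 0.378 mol·L⁻¹.

0.378 mol·L⁻¹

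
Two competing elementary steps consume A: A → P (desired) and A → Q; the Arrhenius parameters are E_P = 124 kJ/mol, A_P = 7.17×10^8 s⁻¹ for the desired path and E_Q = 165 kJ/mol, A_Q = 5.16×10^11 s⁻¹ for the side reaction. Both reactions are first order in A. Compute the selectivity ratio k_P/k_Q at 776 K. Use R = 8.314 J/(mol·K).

0.799

With equal orders, S_{P/Q} = k_P/k_Q = (A_P/A_Q)·exp[(E_Q−E_P)/(RT)].
(E_Q−E_P)/(RT) = (165−124)×10³/(8.314×776) = 41000/6452 = 6.355.
k_P/k_Q = (7.17×10^8/5.16×10^11)·exp(6.355) = 0.001390 × 575.3 = 0.799.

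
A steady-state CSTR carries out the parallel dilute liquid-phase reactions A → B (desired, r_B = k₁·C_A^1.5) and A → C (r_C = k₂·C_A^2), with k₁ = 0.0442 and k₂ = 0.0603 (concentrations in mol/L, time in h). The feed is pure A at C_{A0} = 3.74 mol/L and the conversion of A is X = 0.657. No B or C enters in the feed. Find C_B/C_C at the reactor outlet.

0.647

Exit C_A = C_{A0}(1−X) = 3.74×0.343 = 1.283 mol/L.
Rates in a CSTR are evaluated at the outlet concentration: r_B = 0.0442×1.283^1.5 = 0.06422, r_C = 0.0603×1.283^2 = 0.09923.
Overall selectivity = C_B/C_C = r_Bτ/(r_Cτ) = r_B/r_C = 0.647.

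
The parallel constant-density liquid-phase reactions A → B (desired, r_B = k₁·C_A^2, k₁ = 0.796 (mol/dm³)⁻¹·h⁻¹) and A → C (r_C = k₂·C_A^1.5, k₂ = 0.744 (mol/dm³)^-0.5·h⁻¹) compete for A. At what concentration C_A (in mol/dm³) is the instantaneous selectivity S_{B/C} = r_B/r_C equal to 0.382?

S_{B/C} = (k₁/k₂)·C_A^0.5 ⇒ C_A = (S·k₂/k₁)^(2).
= (0.382×0.744/0.796)^(2) = (0.3570)^(2) = 0.127 mol/dm³.

0.127 mol/dm³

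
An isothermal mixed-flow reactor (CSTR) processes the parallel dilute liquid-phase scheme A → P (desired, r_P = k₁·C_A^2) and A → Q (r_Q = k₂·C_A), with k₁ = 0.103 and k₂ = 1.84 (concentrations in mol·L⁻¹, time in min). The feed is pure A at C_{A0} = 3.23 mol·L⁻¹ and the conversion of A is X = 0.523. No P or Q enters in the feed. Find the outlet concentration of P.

Exit C_A = C_{A0}(1−X) = 3.23×0.477 = 1.541 mol·L⁻¹.
Rates in a CSTR are evaluated at the outlet concentration: r_P = 0.103×1.541^2 = 0.2445, r_Q = 1.84×1.541 = 2.835.
Fraction of consumed A going to P: r_P/(r_P+r_Q) = 0.07940.
C_P = 0.07940·C_{A0}·X = 0.07940×3.23×0.523 = 0.134 mol·L⁻¹.

0.134 mol·L⁻¹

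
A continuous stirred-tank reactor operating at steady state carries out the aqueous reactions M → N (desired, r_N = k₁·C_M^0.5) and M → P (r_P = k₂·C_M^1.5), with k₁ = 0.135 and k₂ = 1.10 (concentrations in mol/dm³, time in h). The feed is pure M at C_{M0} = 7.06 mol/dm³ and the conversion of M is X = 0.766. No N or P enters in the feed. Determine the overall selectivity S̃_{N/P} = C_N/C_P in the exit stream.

0.0743

Exit C_M = C_{M0}(1−X) = 7.06×0.234 = 1.652 mol/dm³.
In a CSTR the entire volume is at exit conditions, so r_N = 0.135×1.652^0.5 = 0.1735 and r_P = 1.10×1.652^1.5 = 2.336.
Overall selectivity = C_N/C_P = r_Nτ/(r_Pτ) = r_N/r_P = 0.0743.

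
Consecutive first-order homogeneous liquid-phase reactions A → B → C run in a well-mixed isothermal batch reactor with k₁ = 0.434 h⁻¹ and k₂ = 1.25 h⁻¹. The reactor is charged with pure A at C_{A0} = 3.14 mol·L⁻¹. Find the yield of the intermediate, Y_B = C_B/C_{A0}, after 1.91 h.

Solving the coupled first-order balances gives C_B(t) = [k₁/(k₂−k₁)]·C_{A0}·(e^(−k₁t) − e^(−k₂t)).
e^(−k₁t) = e^(−0.434×1.91) = e^(−0.8289) = 0.4365; e^(−k₂t) = e^(−2.387) = 0.09186.
C_B = 0.434×3.14/(1.25−0.434) × (0.4365−0.09186) = 1.670×0.3447 = 0.5756 mol·L⁻¹.
Y_B = C_B/C_{A0} = 0.5756/3.14 = 0.183.

0.183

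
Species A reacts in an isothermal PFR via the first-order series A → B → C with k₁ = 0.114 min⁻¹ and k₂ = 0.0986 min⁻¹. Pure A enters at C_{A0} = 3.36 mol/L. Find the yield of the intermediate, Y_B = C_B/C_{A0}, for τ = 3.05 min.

Solving the coupled first-order balances gives C_B(τ) = [k₁/(k₂−k₁)]·C_{A0}·(e^(−k₁τ) − e^(−k₂τ)).
e^(−k₁τ) = e^(−0.114×3.05) = e^(−0.3477) = 0.7063; e^(−k₂τ) = e^(−0.3007) = 0.7403.
C_B = 0.114×3.36/(0.0986−0.114) × (0.7063−0.7403) = (-24.87)×(-0.03397) = 0.8448 mol/L.
Y_B = C_B/C_{A0} = 0.8448/3.36 = 0.251.

0.251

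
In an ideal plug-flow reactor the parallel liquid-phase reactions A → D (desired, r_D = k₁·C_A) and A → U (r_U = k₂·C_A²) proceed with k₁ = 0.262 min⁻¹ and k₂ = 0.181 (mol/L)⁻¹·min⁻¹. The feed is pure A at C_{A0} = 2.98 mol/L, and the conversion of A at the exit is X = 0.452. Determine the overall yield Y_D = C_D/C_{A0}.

0.176

C_A = C_{A0}(1−X) = 1.633 mol/L.
Along a PFR/batch, dC_D/dC_A = −r_D/(r_D+r_U) = −k₁/(k₁+k₂·C_A).
Integrating from C_{A0} to C_A: C_D = (0.262/0.181)·ln[(0.262+0.181·2.98)/(0.262+0.181·1.63)] = 1.448·ln(0.8014/0.5576) = 0.5251 mol/L.
Y_D = C_D/C_{A0} = 0.5251/2.98 = 0.176.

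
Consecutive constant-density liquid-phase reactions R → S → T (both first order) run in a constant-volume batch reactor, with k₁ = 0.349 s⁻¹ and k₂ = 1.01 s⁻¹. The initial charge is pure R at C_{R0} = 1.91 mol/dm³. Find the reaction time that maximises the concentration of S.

1.61 s

Setting dC_S/dt = 0 gives t_opt = ln(k₂/k₁)/(k₂−k₁).
= ln(1.01/0.349)/(1.01−0.349) = ln(2.894)/0.6610 = 1.063/0.6610 = 1.61 s.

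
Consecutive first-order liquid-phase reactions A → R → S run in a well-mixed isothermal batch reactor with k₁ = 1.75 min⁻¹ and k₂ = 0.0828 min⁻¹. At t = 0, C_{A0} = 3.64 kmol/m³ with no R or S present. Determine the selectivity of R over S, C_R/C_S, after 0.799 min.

24.3

The intermediate concentration in a first-order A→B→C sequence is C_R = k₁C_{A0}(e^(−k₁t) − e^(−k₂t))/(k₂−k₁).
e^(−k₁t) = e^(−1.75×0.799) = e^(−1.398) = 0.2470; e^(−k₂t) = e^(−0.06616) = 0.9360.
C_R = 1.75×3.64/(0.0828−1.75) × (0.2470−0.9360) = (-3.821)×(-0.6890) = 2.632 kmol/m³.
C_A = C_{A0}e^(−k₁t) = 0.8992 kmol/m³, so C_S = C_{A0}−C_A−C_R = 0.1085 kmol/m³; C_R/C_S = 24.3.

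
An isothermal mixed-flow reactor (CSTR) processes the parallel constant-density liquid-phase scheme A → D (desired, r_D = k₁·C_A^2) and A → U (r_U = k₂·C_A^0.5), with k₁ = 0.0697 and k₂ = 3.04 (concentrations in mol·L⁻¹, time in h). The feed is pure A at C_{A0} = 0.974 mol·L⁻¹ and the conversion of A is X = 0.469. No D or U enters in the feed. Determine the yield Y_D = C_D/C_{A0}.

0.00397

Exit C_A = C_{A0}(1−X) = 0.974×0.531 = 0.5172 mol·L⁻¹.
A CSTR operates uniformly at the exit composition, giving r_D = 0.01864 and r_U = 2.186 (each k·C_A^n at C_A = 0.5172).
Fraction of consumed A going to D: r_D/(r_D+r_U) = 0.008456.
C_D = 0.008456·C_{A0}·X = 0.008456×0.974×0.469 = 0.00386 mol·L⁻¹; Y_D = C_D/C_{A0} = 0.00397.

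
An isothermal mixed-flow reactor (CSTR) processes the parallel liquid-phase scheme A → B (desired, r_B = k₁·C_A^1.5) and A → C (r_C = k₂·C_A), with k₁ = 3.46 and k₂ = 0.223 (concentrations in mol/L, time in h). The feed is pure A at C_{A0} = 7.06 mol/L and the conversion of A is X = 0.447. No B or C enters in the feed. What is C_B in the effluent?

3.06 mol/L

Exit C_A = C_{A0}(1−X) = 7.06×0.553 = 3.904 mol/L.
Rates in a CSTR are evaluated at the outlet concentration: r_B = 3.46×3.904^1.5 = 26.69, r_C = 0.223×3.904 = 0.8706.
Fraction of consumed A going to B: r_B/(r_B+r_C) = 0.9684.
C_B = 0.9684·C_{A0}·X = 0.9684×7.06×0.447 = 3.06 mol/L.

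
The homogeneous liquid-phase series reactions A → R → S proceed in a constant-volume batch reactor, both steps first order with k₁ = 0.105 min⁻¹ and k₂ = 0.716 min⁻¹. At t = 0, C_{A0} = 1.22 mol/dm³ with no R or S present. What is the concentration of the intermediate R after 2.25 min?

Solving the coupled first-order balances gives C_R(t) = [k₁/(k₂−k₁)]·C_{A0}·(e^(−k₁t) − e^(−k₂t)).
e^(−k₁t) = e^(−0.105×2.25) = e^(−0.2362) = 0.7896; e^(−k₂t) = e^(−1.611) = 0.1997.
C_R = 0.105×1.22/(0.716−0.105) × (0.7896−0.1997) = 0.2097×0.5899 = 0.1237 mol/dm³.

0.124 mol/dm³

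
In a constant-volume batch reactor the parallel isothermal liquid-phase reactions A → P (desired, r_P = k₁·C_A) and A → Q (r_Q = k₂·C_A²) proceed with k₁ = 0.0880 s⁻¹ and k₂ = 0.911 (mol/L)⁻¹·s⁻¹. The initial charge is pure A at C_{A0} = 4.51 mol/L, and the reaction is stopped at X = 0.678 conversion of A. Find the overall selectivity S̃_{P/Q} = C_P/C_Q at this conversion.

C_A = C_{A0}(1−X) = 1.452 mol/L.
Along a PFR/batch, dC_P/dC_A = −r_P/(r_P+r_Q) = −k₁/(k₁+k₂·C_A).
Integrating from C_{A0} to C_A: C_P = (0.0880/0.911)·ln[(0.0880+0.911·4.51)/(0.0880+0.911·1.45)] = 0.09660·ln(4.197/1.411) = 0.1053 mol/L.
C_Q = (C_{A0}−C_A)−C_P = 2.952 mol/L; S̃_{P/Q} = 0.1053/2.952 = 0.0357.

0.0357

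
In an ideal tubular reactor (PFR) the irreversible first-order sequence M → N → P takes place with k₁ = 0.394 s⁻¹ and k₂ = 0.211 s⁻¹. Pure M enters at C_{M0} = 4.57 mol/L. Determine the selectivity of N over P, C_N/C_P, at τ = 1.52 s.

5.33

The intermediate concentration in a first-order A→B→C sequence is C_N = k₁C_{M0}(e^(−k₁τ) − e^(−k₂τ))/(k₂−k₁).
e^(−k₁τ) = e^(−0.394×1.52) = e^(−0.5989) = 0.5494; e^(−k₂τ) = e^(−0.3207) = 0.7256.
C_N = 0.394×4.57/(0.211−0.394) × (0.5494−0.7256) = (-9.839)×(-0.1762) = 1.734 mol/L.
C_M = C_{M0}e^(−k₁τ) = 2.511 mol/L, so C_P = C_{M0}−C_M−C_N = 0.3254 mol/L; C_N/C_P = 5.33.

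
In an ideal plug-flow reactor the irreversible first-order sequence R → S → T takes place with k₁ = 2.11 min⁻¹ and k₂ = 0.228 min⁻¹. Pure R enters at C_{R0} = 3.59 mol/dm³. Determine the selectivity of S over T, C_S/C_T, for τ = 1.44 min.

3.80

Solving the coupled first-order balances gives C_S(τ) = [k₁/(k₂−k₁)]·C_{R0}·(e^(−k₁τ) − e^(−k₂τ)).
e^(−k₁τ) = e^(−2.11×1.44) = e^(−3.038) = 0.04791; e^(−k₂τ) = e^(−0.3283) = 0.7201.
C_S = 2.11×3.59/(0.228−2.11) × (0.04791−0.7201) = (-4.025)×(-0.6722) = 2.706 mol/dm³.
C_R = C_{R0}e^(−k₁τ) = 0.1720 mol/dm³, so C_T = C_{R0}−C_R−C_S = 0.7124 mol/dm³; C_S/C_T = 3.80.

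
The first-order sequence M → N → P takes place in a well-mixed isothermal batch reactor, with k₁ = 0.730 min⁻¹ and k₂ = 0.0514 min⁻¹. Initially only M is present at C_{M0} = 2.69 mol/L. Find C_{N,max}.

2.20 mol/L

For a first-order series the maximum intermediate yield is C_{N,max}/C_{M0} = (k₁/k₂)^[k₂/(k₂−k₁)].
= (0.730/0.0514)^(0.0514/(0.0514−0.730)) = (14.20)^(-0.07574) = 0.8179.
C_{N,max} = 0.8179×2.69 = 2.20 mol/L.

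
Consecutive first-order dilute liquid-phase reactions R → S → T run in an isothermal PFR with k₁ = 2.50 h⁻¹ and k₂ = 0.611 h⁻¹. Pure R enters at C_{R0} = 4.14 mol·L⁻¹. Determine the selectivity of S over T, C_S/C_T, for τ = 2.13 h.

0.551

For first-order series with pure R initially, C_S(τ) = k₁C_{R0}/(k₂−k₁)·(e^(−k₁τ) − e^(−k₂τ)).
e^(−k₁τ) = e^(−2.50×2.13) = e^(−5.325) = 0.004868; e^(−k₂τ) = e^(−1.301) = 0.2721.
C_S = 2.50×4.14/(0.611−2.50) × (0.004868−0.2721) = (-5.479)×(-0.2673) = 1.464 mol·L⁻¹.
C_R = C_{R0}e^(−k₁τ) = 0.02015 mol·L⁻¹, so C_T = C_{R0}−C_R−C_S = 2.655 mol·L⁻¹; C_S/C_T = 0.551.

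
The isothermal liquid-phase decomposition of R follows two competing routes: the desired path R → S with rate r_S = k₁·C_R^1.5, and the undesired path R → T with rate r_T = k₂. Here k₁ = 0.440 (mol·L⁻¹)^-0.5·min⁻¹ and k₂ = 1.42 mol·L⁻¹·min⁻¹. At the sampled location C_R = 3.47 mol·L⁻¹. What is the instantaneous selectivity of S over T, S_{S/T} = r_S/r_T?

2.00

S_{S/T} = r_S/r_T = (k₁·C_R^1.5)/(k₂) = (k₁/k₂)·C_R^1.5.
= (0.440×3.470^1.5) / (1.42) = 2.844/1.420 = 2.00.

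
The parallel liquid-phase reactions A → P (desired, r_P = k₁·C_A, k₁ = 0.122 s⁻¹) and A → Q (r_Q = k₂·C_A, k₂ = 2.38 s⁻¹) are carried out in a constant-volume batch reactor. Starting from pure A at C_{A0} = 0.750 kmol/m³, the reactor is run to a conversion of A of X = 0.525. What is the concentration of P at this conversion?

0.0192 kmol/m³

C_A = C_{A0}(1−X) = 0.3562 kmol/m³.
Both paths are first order in A, so the instantaneous fraction to P is constant: dC_P/d(−C_A) = k₁/(k₁+k₂) = 0.04876.
C_P = 0.04876·(C_{A0}−C_A) = 0.04876×0.3938 = 0.0192 kmol/m³.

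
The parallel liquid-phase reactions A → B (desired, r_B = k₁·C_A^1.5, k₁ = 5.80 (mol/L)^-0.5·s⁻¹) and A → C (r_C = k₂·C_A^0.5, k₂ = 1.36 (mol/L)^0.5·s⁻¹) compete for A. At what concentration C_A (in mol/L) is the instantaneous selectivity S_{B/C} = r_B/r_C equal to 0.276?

S_{B/C} = (k₁/k₂)·C_A ⇒ C_A = S·k₂/k₁.
= 0.276×1.36/5.80 = 0.0647 mol/L.

0.0647 mol/L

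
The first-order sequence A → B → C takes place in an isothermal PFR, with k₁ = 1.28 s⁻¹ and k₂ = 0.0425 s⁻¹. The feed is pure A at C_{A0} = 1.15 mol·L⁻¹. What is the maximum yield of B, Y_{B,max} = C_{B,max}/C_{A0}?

0.890

Evaluating C_B at τ_opt = ln(k₂/k₁)/(k₂−k₁) gives C_{B,max}/C_{A0} = (k₁/k₂)^[k₂/(k₂−k₁)].
= (1.28/0.0425)^(0.0425/(0.0425−1.28)) = (30.12)^(-0.03434) = 0.8896.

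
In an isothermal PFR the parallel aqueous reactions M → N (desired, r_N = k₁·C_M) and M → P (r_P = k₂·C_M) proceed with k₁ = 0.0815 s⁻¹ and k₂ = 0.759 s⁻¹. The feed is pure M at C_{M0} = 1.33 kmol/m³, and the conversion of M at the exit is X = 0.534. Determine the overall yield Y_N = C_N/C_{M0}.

C_M = C_{M0}(1−X) = 0.6198 kmol/m³.
Both paths are first order in M, so the instantaneous fraction to N is constant: dC_N/d(−C_M) = k₁/(k₁+k₂) = 0.09697.
C_N = 0.09697·(C_{M0}−C_M) = 0.09697×0.7102 = 0.0689 kmol/m³.
Y_N = C_N/C_{M0} = 0.06887/1.33 = 0.0518.

0.0518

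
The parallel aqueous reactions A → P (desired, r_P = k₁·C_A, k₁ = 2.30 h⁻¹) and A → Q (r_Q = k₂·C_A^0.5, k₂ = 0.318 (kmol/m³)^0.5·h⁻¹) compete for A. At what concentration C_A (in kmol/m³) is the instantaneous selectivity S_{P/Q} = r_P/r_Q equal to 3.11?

0.185 kmol/m³

S_{P/Q} = (k₁/k₂)·C_A^0.5 ⇒ C_A = (S·k₂/k₁)^(2).
= (3.11×0.318/2.30)^(2) = (0.4300)^(2) = 0.185 kmol/m³.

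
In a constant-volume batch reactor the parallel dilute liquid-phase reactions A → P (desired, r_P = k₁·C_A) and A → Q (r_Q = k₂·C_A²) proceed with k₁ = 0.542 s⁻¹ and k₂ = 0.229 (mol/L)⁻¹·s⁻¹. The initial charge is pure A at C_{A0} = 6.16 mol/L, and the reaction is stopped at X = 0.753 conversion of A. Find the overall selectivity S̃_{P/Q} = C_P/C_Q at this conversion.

0.669

C_A = C_{A0}(1−X) = 1.522 mol/L.
Along a PFR/batch, dC_P/dC_A = −r_P/(r_P+r_Q) = −k₁/(k₁+k₂·C_A).
Integrating from C_{A0} to C_A: C_P = (0.542/0.229)·ln[(0.542+0.229·6.16)/(0.542+0.229·1.52)] = 2.367·ln(1.953/0.8904) = 1.859 mol/L.
C_Q = (C_{A0}−C_A)−C_P = 2.780 mol/L; S̃_{P/Q} = 1.859/2.780 = 0.669.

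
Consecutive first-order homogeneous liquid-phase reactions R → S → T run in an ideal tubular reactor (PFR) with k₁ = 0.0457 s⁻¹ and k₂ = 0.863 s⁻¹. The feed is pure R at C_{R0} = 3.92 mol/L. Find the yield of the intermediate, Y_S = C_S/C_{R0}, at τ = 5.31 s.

0.0433

Solving the coupled first-order balances gives C_S(τ) = [k₁/(k₂−k₁)]·C_{R0}·(e^(−k₁τ) − e^(−k₂τ)).
e^(−k₁τ) = e^(−0.0457×5.31) = e^(−0.2427) = 0.7845; e^(−k₂τ) = e^(−4.583) = 0.01023.
C_S = 0.0457×3.92/(0.863−0.0457) × (0.7845−0.01023) = 0.2192×0.7743 = 0.1697 mol/L.
Y_S = C_S/C_{R0} = 0.1697/3.92 = 0.0433.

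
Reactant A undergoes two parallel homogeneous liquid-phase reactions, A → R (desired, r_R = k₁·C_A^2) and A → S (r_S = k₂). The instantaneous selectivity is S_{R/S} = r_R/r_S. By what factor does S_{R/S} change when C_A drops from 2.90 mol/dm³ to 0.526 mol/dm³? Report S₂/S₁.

0.0329

S_{R/S} = (k₁/k₂)·C_A^2, so S₂/S₁ = (C_{A,2}/C_{A,1})^2.
= (0.526/2.90)^2 = (0.1814)^2 = 0.0329.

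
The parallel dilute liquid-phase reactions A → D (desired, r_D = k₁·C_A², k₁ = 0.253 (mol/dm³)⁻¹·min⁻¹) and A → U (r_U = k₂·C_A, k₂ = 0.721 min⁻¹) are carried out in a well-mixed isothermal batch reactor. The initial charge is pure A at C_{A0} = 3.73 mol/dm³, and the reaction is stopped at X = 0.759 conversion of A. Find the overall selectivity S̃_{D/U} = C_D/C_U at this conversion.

0.766

C_A = C_{A0}(1−X) = 0.8989 mol/dm³.
Along a PFR/batch, dC_U/dC_A = −r_U/(r_D+r_U) = −k₂/(k₂+k₁·C_A).
Integrating from C_{A0} to C_A: C_U = (0.721/0.253)·ln[(0.721+0.253·3.73)/(0.721+0.253·0.899)] = 2.850·ln(1.665/0.9484) = 1.603 mol/dm³.
Then C_D = (C_{A0}−C_A) − C_U = 2.831 − 1.603 = 1.228 mol/dm³.
S̃_{D/U} = C_D/C_U = 1.228/1.603 = 0.766.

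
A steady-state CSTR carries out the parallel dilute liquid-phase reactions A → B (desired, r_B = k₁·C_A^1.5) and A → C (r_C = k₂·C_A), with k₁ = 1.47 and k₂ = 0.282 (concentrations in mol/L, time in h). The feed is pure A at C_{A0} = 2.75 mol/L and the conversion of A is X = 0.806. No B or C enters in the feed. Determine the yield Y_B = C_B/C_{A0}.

Exit C_A = C_{A0}(1−X) = 2.75×0.194 = 0.5335 mol/L.
Rates in a CSTR are evaluated at the outlet concentration: r_B = 1.47×0.5335^1.5 = 0.5728, r_C = 0.282×0.5335 = 0.1504.
Fraction of consumed A going to B: r_B/(r_B+r_C) = 0.7920.
C_B = 0.7920·C_{A0}·X = 0.7920×2.75×0.806 = 1.76 mol/L; Y_B = C_B/C_{A0} = 0.638.

0.638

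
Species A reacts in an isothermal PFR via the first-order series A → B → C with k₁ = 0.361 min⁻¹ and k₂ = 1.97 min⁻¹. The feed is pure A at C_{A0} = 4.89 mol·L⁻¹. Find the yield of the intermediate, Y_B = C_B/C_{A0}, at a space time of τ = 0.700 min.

Solving the coupled first-order balances gives C_B(τ) = [k₁/(k₂−k₁)]·C_{A0}·(e^(−k₁τ) − e^(−k₂τ)).
e^(−k₁τ) = e^(−0.361×0.700) = e^(−0.2527) = 0.7767; e^(−k₂τ) = e^(−1.379) = 0.2518.
C_B = 0.361×4.89/(1.97−0.361) × (0.7767−0.2518) = 1.097×0.5249 = 0.5759 mol·L⁻¹.
Y_B = C_B/C_{A0} = 0.5759/4.89 = 0.118.

0.118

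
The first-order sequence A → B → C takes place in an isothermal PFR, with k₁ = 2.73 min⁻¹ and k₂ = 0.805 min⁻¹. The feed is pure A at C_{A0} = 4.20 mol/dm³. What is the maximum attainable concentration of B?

2.52 mol/dm³

Evaluating C_B at τ_opt = ln(k₂/k₁)/(k₂−k₁) gives C_{B,max}/C_{A0} = (k₁/k₂)^[k₂/(k₂−k₁)].
= (2.73/0.805)^(0.805/(0.805−2.73)) = (3.391)^(-0.4182) = 0.6001.
C_{B,max} = 0.6001×4.20 = 2.52 mol/dm³.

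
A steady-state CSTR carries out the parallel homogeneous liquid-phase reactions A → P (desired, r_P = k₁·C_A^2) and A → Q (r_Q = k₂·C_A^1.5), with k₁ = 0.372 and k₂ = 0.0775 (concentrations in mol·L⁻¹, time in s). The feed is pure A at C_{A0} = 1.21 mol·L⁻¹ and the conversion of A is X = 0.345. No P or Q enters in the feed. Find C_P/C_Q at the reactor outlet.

4.27

Exit C_A = C_{A0}(1−X) = 1.21×0.655 = 0.7925 mol·L⁻¹.
A CSTR operates uniformly at the exit composition, giving r_P = 0.2337 and r_Q = 0.05468 (each k·C_A^n at C_A = 0.7925).
Overall selectivity = C_P/C_Q = r_Pτ/(r_Qτ) = r_P/r_Q = 4.27.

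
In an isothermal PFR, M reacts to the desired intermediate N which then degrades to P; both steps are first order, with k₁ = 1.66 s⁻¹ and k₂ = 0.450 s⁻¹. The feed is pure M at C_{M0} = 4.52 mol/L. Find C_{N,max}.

2.78 mol/L

At the optimum, C_{N,max}/C_{M0} = (k₁/k₂)^[k₂/(k₂−k₁)].
= (1.66/0.450)^(0.450/(0.450−1.66)) = (3.689)^(-0.3719) = 0.6154.
C_{N,max} = 0.6154×4.52 = 2.78 mol/L.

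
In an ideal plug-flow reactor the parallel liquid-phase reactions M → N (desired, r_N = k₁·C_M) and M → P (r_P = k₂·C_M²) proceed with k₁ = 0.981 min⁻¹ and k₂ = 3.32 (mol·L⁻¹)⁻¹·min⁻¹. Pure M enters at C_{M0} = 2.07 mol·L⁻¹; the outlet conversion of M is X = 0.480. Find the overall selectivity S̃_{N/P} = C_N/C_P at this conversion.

C_M = C_{M0}(1−X) = 1.076 mol·L⁻¹.
Along a PFR/batch, dC_N/dC_M = −r_N/(r_N+r_P) = −k₁/(k₁+k₂·C_M).
Integrating from C_{M0} to C_M: C_N = (0.981/3.32)·ln[(0.981+3.32·2.07)/(0.981+3.32·1.08)] = 0.2955·ln(7.853/4.555) = 0.1610 mol·L⁻¹.
C_P = (C_{M0}−C_M)−C_N = 0.8326 mol·L⁻¹; S̃_{N/P} = 0.1610/0.8326 = 0.193.

0.193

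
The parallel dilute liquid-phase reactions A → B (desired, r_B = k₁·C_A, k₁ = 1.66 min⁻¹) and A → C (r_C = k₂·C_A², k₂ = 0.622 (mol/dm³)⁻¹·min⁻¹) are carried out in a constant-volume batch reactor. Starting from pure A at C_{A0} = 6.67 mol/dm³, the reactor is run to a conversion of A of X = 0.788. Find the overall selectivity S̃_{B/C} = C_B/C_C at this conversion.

0.724

C_A = C_{A0}(1−X) = 1.414 mol/dm³.
Along a PFR/batch, dC_B/dC_A = −r_B/(r_B+r_C) = −k₁/(k₁+k₂·C_A).
Integrating from C_{A0} to C_A: C_B = (1.66/0.622)·ln[(1.66+0.622·6.67)/(1.66+0.622·1.41)] = 2.669·ln(5.809/2.540) = 2.208 mol/dm³.
C_C = (C_{A0}−C_A)−C_B = 3.048 mol/dm³; S̃_{B/C} = 2.208/3.048 = 0.724.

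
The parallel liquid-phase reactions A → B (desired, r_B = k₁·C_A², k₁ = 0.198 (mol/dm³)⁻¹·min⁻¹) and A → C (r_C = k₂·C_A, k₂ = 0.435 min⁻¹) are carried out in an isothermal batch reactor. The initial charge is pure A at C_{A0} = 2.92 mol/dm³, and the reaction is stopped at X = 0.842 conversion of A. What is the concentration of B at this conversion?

C_A = C_{A0}(1−X) = 0.4614 mol/dm³.
Along a PFR/batch, dC_C/dC_A = −r_C/(r_B+r_C) = −k₂/(k₂+k₁·C_A).
Integrating from C_{A0} to C_A: C_C = (0.435/0.198)·ln[(0.435+0.198·2.92)/(0.435+0.198·0.461)] = 2.197·ln(1.013/0.5263) = 1.439 mol/dm³.
Then C_B = (C_{A0}−C_A) − C_C = 2.459 − 1.439 = 1.020 mol/dm³.

1.02 mol/dm³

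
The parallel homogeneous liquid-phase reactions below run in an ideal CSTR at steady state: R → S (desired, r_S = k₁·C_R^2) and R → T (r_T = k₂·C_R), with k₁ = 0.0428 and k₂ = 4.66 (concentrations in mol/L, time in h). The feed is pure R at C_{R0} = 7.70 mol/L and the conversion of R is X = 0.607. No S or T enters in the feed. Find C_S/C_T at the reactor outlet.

Exit C_R = C_{R0}(1−X) = 7.70×0.393 = 3.026 mol/L.
Rates in a CSTR are evaluated at the outlet concentration: r_S = 0.0428×3.026^2 = 0.3919, r_T = 4.66×3.026 = 14.10.
Overall selectivity = C_S/C_T = r_Sτ/(r_Tτ) = r_S/r_T = 0.0278.

0.0278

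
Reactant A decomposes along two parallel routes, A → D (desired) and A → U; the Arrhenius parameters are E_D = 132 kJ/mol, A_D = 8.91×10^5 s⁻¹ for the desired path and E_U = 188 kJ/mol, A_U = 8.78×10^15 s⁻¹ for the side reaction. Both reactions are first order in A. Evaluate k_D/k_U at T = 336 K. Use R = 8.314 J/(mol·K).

0.0516

k_D/k_U = (A_D/A_U)·exp[−(E_D−E_U)/(RT)] = (A_D/A_U)·exp[(E_U−E_D)/(RT)].
(E_U−E_D)/(RT) = (188−132)×10³/(8.314×336) = 56000/2794 = 20.05.
k_D/k_U = (8.91×10^5/8.78×10^15)·exp(20.05) = 1.015×10^-10 × 5.083×10^8 = 0.0516.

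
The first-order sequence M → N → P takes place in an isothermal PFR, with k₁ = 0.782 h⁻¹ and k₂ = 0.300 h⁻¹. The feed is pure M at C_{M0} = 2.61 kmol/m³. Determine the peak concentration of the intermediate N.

1.44 kmol/m³

For a first-order series the maximum intermediate yield is C_{N,max}/C_{M0} = (k₁/k₂)^[k₂/(k₂−k₁)].
= (0.782/0.300)^(0.300/(0.300−0.782)) = (2.607)^(-0.6224) = 0.5508.
C_{N,max} = 0.5508×2.61 = 1.44 kmol/m³.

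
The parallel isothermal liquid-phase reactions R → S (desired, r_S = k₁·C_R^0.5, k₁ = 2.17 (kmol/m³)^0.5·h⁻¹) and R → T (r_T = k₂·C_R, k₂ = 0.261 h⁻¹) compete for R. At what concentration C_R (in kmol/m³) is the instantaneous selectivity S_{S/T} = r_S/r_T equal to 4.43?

S_{S/T} = (k₁/k₂)·C_R^-0.5 ⇒ C_R = (S·k₂/k₁)^(-2).
= (4.43×0.261/2.17)^(-2) = (0.5328)^(-2) = 3.52 kmol/m³.

3.52 kmol/m³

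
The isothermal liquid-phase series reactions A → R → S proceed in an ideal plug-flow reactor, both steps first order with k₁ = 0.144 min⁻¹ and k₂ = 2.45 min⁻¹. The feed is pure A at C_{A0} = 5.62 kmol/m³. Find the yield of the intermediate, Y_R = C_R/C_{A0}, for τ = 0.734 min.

For first-order series with pure A initially, C_R(τ) = k₁C_{A0}/(k₂−k₁)·(e^(−k₁τ) − e^(−k₂τ)).
e^(−k₁τ) = e^(−0.144×0.734) = e^(−0.1057) = 0.8997; e^(−k₂τ) = e^(−1.798) = 0.1656.
C_R = 0.144×5.62/(2.45−0.144) × (0.8997−0.1656) = 0.3509×0.7341 = 0.2576 kmol/m³.
Y_R = C_R/C_{A0} = 0.2576/5.62 = 0.0458.

0.0458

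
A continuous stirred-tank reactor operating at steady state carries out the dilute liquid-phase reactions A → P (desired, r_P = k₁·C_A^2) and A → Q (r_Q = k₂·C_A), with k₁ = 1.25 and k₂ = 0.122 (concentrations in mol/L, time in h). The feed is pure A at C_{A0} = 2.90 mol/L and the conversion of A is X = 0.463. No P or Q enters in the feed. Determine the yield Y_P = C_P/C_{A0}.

Exit C_A = C_{A0}(1−X) = 2.90×0.537 = 1.557 mol/L.
Rates in a CSTR are evaluated at the outlet concentration: r_P = 1.25×1.557^2 = 3.031, r_Q = 0.122×1.557 = 0.1900.
Fraction of consumed A going to P: r_P/(r_P+r_Q) = 0.9410.
C_P = 0.9410·C_{A0}·X = 0.9410×2.90×0.463 = 1.26 mol/L; Y_P = C_P/C_{A0} = 0.436.

0.436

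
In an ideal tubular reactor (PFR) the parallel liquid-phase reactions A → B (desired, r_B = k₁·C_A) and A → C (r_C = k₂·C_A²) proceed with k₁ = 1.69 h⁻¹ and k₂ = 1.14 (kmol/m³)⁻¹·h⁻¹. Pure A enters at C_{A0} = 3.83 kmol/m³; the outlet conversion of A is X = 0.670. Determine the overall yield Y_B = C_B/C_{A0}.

C_A = C_{A0}(1−X) = 1.264 kmol/m³.
Along a PFR/batch, dC_B/dC_A = −r_B/(r_B+r_C) = −k₁/(k₁+k₂·C_A).
Integrating from C_{A0} to C_A: C_B = (1.69/1.14)·ln[(1.69+1.14·3.83)/(1.69+1.14·1.26)] = 1.482·ln(6.056/3.131) = 0.9781 kmol/m³.
Y_B = C_B/C_{A0} = 0.9781/3.83 = 0.255.

0.255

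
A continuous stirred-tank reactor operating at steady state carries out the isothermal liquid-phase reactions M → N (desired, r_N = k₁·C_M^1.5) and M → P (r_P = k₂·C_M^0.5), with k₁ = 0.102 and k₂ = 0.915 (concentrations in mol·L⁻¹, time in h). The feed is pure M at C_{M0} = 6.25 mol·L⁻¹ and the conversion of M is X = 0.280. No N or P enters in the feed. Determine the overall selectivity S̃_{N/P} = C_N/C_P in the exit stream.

0.502

Exit C_M = C_{M0}(1−X) = 6.25×0.720 = 4.500 mol·L⁻¹.
In a CSTR the entire volume is at exit conditions, so r_N = 0.102×4.500^1.5 = 0.9737 and r_P = 0.915×4.500^0.5 = 1.941.
Overall selectivity = C_N/C_P = r_Nτ/(r_Pτ) = r_N/r_P = 0.502.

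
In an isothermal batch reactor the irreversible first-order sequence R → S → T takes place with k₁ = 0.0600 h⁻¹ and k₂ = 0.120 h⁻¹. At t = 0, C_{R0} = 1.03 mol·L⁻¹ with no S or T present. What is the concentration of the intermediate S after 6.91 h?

For first-order series with pure R initially, C_S(t) = k₁C_{R0}/(k₂−k₁)·(e^(−k₁t) − e^(−k₂t)).
e^(−k₁t) = e^(−0.0600×6.91) = e^(−0.4146) = 0.6606; e^(−k₂t) = e^(−0.8292) = 0.4364.
C_S = 0.0600×1.03/(0.120−0.0600) × (0.6606−0.4364) = 1.030×0.2242 = 0.2309 mol·L⁻¹.

0.231 mol·L⁻¹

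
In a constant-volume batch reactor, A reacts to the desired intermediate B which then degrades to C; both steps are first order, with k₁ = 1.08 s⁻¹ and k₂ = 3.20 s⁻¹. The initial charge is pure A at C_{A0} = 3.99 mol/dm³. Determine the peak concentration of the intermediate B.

0.774 mol/dm³

At the optimum, C_{B,max}/C_{A0} = (k₁/k₂)^[k₂/(k₂−k₁)].
= (1.08/3.20)^(3.20/(3.20−1.08)) = (0.3375)^(1.509) = 0.1941.
C_{B,max} = 0.1941×3.99 = 0.774 mol/dm³.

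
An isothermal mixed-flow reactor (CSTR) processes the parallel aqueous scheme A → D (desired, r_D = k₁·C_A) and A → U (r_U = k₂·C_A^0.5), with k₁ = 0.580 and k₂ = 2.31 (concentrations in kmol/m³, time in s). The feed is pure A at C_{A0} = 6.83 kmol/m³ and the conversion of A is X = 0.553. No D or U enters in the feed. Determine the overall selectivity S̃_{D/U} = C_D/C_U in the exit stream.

0.439

Exit C_A = C_{A0}(1−X) = 6.83×0.447 = 3.053 kmol/m³.
In a CSTR the entire volume is at exit conditions, so r_D = 0.580×3.053 = 1.771 and r_U = 2.31×3.053^0.5 = 4.036.
Overall selectivity = C_D/C_U = r_Dτ/(r_Uτ) = r_D/r_U = 0.439.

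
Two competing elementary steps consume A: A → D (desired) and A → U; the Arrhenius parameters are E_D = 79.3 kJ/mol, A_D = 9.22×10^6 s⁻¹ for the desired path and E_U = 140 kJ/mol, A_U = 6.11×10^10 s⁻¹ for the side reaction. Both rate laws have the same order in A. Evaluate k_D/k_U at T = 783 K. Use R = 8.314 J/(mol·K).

1.69

k_D/k_U = (A_D/A_U)·exp[−(E_D−E_U)/(RT)] = (A_D/A_U)·exp[(E_U−E_D)/(RT)].
(E_U−E_D)/(RT) = (140−79.3)×10³/(8.314×783) = 60700/6510 = 9.324.
k_D/k_U = (9.22×10^6/6.11×10^10)·exp(9.324) = 1.509×10^-4 × 11207 = 1.69.
Since E_D < E_U, lowering the temperature improves selectivity toward D.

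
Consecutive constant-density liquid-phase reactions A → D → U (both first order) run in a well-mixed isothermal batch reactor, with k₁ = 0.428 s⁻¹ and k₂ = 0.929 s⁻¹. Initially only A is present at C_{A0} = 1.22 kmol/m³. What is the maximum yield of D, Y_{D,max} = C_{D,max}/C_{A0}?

0.238

Evaluating C_D at t_opt = ln(k₂/k₁)/(k₂−k₁) gives C_{D,max}/C_{A0} = (k₁/k₂)^[k₂/(k₂−k₁)].
= (0.428/0.929)^(0.929/(0.929−0.428)) = (0.4607)^(1.854) = 0.2376.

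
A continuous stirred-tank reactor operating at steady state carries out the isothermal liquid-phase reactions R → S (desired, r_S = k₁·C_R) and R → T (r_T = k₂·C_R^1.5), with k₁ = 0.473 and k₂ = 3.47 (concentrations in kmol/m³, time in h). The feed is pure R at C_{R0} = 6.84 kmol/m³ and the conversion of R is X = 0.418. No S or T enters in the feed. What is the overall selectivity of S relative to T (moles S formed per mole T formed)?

0.0683

Exit C_R = C_{R0}(1−X) = 6.84×0.582 = 3.981 kmol/m³.
A CSTR operates uniformly at the exit composition, giving r_S = 1.883 and r_T = 27.56 (each k·C_R^n at C_R = 3.981).
Overall selectivity = C_S/C_T = r_Sτ/(r_Tτ) = r_S/r_T = 0.0683.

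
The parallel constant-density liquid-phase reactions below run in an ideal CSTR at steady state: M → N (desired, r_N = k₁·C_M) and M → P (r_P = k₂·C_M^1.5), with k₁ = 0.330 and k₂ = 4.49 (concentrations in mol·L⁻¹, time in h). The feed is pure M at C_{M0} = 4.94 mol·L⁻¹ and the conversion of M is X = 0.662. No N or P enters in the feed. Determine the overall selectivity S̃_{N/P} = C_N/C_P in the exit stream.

0.0569

Exit C_M = C_{M0}(1−X) = 4.94×0.338 = 1.670 mol·L⁻¹.
A CSTR operates uniformly at the exit composition, giving r_N = 0.5510 and r_P = 9.688 (each k·C_M^n at C_M = 1.670).
Overall selectivity = C_N/C_P = r_Nτ/(r_Pτ) = r_N/r_P = 0.0569.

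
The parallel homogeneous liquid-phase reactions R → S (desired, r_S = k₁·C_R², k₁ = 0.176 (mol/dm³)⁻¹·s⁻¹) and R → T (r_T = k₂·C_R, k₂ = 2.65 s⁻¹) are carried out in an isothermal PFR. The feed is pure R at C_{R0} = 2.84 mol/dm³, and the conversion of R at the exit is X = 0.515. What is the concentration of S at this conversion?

0.179 mol/dm³

C_R = C_{R0}(1−X) = 1.377 mol/dm³.
Along a PFR/batch, dC_T/dC_R = −r_T/(r_S+r_T) = −k₂/(k₂+k₁·C_R).
Integrating from C_{R0} to C_R: C_T = (2.65/0.176)·ln[(2.65+0.176·2.84)/(2.65+0.176·1.38)] = 15.06·ln(3.150/2.892) = 1.284 mol/dm³.
Then C_S = (C_{R0}−C_R) − C_T = 1.463 − 1.284 = 0.1789 mol/dm³.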